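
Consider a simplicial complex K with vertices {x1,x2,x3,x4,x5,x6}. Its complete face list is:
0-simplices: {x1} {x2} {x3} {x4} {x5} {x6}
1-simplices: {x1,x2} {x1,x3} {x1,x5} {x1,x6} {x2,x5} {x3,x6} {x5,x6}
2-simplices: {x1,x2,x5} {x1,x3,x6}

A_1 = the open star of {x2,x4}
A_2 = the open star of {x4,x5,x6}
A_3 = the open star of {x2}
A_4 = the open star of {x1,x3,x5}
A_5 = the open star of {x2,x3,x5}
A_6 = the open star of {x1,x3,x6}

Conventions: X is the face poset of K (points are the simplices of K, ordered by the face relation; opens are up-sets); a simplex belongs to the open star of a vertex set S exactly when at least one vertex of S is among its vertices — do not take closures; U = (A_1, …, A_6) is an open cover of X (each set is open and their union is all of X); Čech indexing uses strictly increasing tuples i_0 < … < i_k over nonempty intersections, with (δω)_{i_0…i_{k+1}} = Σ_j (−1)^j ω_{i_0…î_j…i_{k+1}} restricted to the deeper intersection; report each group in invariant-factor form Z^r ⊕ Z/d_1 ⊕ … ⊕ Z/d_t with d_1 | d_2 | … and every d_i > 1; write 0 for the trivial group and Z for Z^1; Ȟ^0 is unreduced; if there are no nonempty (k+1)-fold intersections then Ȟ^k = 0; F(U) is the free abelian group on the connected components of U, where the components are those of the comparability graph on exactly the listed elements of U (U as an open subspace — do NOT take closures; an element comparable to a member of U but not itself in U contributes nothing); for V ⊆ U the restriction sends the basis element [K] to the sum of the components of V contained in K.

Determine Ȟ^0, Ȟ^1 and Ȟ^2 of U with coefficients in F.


nonempty overlaps:
  A1={{x2},{x4},{x1,x2},{x2,x5},{x1,x2,x5}} A2={{x4},{x5},{x6},{x1,x5},{x1,x6},{x2,x5},{x3,x6},{x5,x6},{x1,x2,x5},{x1,x3,x6}} A3={{x2},{x1,x2},{x2,x5},{x1,x2,x5}} A4={{x1},{x3},{x5},{x1,x2},{x1,x3},{x1,x5},{x1,x6},{x2,x5},{x3,x6},{x5,x6},{x1,x2,x5},{x1,x3,x6}} A5={{x2},{x3},{x5},{x1,x2},{x1,x3},{x1,x5},{x2,x5},{x3,x6},{x5,x6},{x1,x2,x5},{x1,x3,x6}} A6={{x1},{x3},{x6},{x1,x2},{x1,x3},{x1,x5},{x1,x6},{x3,x6},{x5,x6},{x1,x2,x5},{x1,x3,x6}}
  A12={{x4},{x2,x5},{x1,x2,x5}} A13={{x2},{x1,x2},{x2,x5},{x1,x2,x5}} A14={{x1,x2},{x2,x5},{x1,x2,x5}} A15={{x2},{x1,x2},{x2,x5},{x1,x2,x5}} A16={{x1,x2},{x1,x2,x5}} A23={{x2,x5},{x1,x2,x5}} A24={{x5},{x1,x5},{x1,x6},{x2,x5},{x3,x6},{x5,x6},{x1,x2,x5},{x1,x3,x6}} A25={{x5},{x1,x5},{x2,x5},{x3,x6},{x5,x6},{x1,x2,x5},{x1,x3,x6}} A26={{x6},{x1,x5},{x1,x6},{x3,x6},{x5,x6},{x1,x2,x5},{x1,x3,x6}} A34={{x1,x2},{x2,x5},{x1,x2,x5}} A35={{x2},{x1,x2},{x2,x5},{x1,x2,x5}} A36={{x1,x2},{x1,x2,x5}} A45={{x3},{x5},{x1,x2},{x1,x3},{x1,x5},{x2,x5},{x3,x6},{x5,x6},{x1,x2,x5},{x1,x3,x6}} A46={{x1},{x3},{x1,x2},{x1,x3},{x1,x5},{x1,x6},{x3,x6},{x5,x6},{x1,x2,x5},{x1,x3,x6}} A56={{x3},{x1,x2},{x1,x3},{x1,x5},{x3,x6},{x5,x6},{x1,x2,x5},{x1,x3,x6}}
  A123={{x2,x5},{x1,x2,x5}} A124={{x2,x5},{x1,x2,x5}} A125={{x2,x5},{x1,x2,x5}} A126={{x1,x2,x5}} A134={{x1,x2},{x2,x5},{x1,x2,x5}} A135={{x2},{x1,x2},{x2,x5},{x1,x2,x5}} A136={{x1,x2},{x1,x2,x5}} A145={{x1,x2},{x2,x5},{x1,x2,x5}} A146={{x1,x2},{x1,x2,x5}} A156={{x1,x2},{x1,x2,x5}} A234={{x2,x5},{x1,x2,x5}} A235={{x2,x5},{x1,x2,x5}} A236={{x1,x2,x5}} A245={{x5},{x1,x5},{x2,x5},{x3,x6},{x5,x6},{x1,x2,x5},{x1,x3,x6}} A246={{x1,x5},{x1,x6},{x3,x6},{x5,x6},{x1,x2,x5},{x1,x3,x6}} A256={{x1,x5},{x3,x6},{x5,x6},{x1,x2,x5},{x1,x3,x6}} A345={{x1,x2},{x2,x5},{x1,x2,x5}} A346={{x1,x2},{x1,x2,x5}} A356={{x1,x2},{x1,x2,x5}} A456={{x3},{x1,x2},{x1,x3},{x1,x5},{x3,x6},{x5,x6},{x1,x2,x5},{x1,x3,x6}}
  A1234={{x2,x5},{x1,x2,x5}} A1235={{x2,x5},{x1,x2,x5}} A1236={{x1,x2,x5}} A1245={{x2,x5},{x1,x2,x5}} A1246={{x1,x2,x5}} A1256={{x1,x2,x5}} A1345={{x1,x2},{x2,x5},{x1,x2,x5}} A1346={{x1,x2},{x1,x2,x5}} A1356={{x1,x2},{x1,x2,x5}} A1456={{x1,x2},{x1,x2,x5}} A2345={{x2,x5},{x1,x2,x5}} A2346={{x1,x2,x5}} A2356={{x1,x2,x5}} A2456={{x1,x5},{x3,x6},{x5,x6},{x1,x2,x5},{x1,x3,x6}} A3456={{x1,x2},{x1,x2,x5}}
  A12345={{x2,x5},{x1,x2,x5}} A12346={{x1,x2,x5}} A12356={{x1,x2,x5}} A12456={{x1,x2,x5}} A13456={{x1,x2},{x1,x2,x5}} A23456={{x1,x2,x5}}
  A123456={{x1,x2,x5}}
components per intersection:
  A1: {{x2},{x1,x2},{x2,x5},{x1,x2,x5}} {{x4}}
  A2: {{x4}} {{x5},{x6},{x1,x5},{x1,x6},{x2,x5},{x3,x6},{x5,x6},{x1,x2,x5},{x1,x3,x6}}
  A3: {{x2},{x1,x2},{x2,x5},{x1,x2,x5}}
  A4: {{x1},{x3},{x5},{x1,x2},{x1,x3},{x1,x5},{x1,x6},{x2,x5},{x3,x6},{x5,x6},{x1,x2,x5},{x1,x3,x6}}
  A5: {{x2},{x5},{x1,x2},{x1,x5},{x2,x5},{x5,x6},{x1,x2,x5}} {{x3},{x1,x3},{x3,x6},{x1,x3,x6}}
  A6: {{x1},{x3},{x6},{x1,x2},{x1,x3},{x1,x5},{x1,x6},{x3,x6},{x5,x6},{x1,x2,x5},{x1,x3,x6}}
  A12: {{x4}} {{x2,x5},{x1,x2,x5}}
  A13: {{x2},{x1,x2},{x2,x5},{x1,x2,x5}}
  A14: {{x1,x2},{x2,x5},{x1,x2,x5}}
  A15: {{x2},{x1,x2},{x2,x5},{x1,x2,x5}}
  A16: {{x1,x2},{x1,x2,x5}}
  A23: {{x2,x5},{x1,x2,x5}}
  A24: {{x5},{x1,x5},{x2,x5},{x5,x6},{x1,x2,x5}} {{x1,x6},{x3,x6},{x1,x3,x6}}
  A25: {{x5},{x1,x5},{x2,x5},{x5,x6},{x1,x2,x5}} {{x3,x6},{x1,x3,x6}}
  A26: {{x6},{x1,x6},{x3,x6},{x5,x6},{x1,x3,x6}} {{x1,x5},{x1,x2,x5}}
  A34: {{x1,x2},{x2,x5},{x1,x2,x5}}
  A35: {{x2},{x1,x2},{x2,x5},{x1,x2,x5}}
  A36: {{x1,x2},{x1,x2,x5}}
  A45: {{x3},{x1,x3},{x3,x6},{x1,x3,x6}} {{x5},{x1,x2},{x1,x5},{x2,x5},{x5,x6},{x1,x2,x5}}
  A46: {{x1},{x3},{x1,x2},{x1,x3},{x1,x5},{x1,x6},{x3,x6},{x1,x2,x5},{x1,x3,x6}} {{x5,x6}}
  A56: {{x3},{x1,x3},{x3,x6},{x1,x3,x6}} {{x1,x2},{x1,x5},{x1,x2,x5}} {{x5,x6}}
  A123: {{x2,x5},{x1,x2,x5}}
  A124: {{x2,x5},{x1,x2,x5}}
  A125: {{x2,x5},{x1,x2,x5}}
  A126: {{x1,x2,x5}}
  A134: {{x1,x2},{x2,x5},{x1,x2,x5}}
  A135: {{x2},{x1,x2},{x2,x5},{x1,x2,x5}}
  A136: {{x1,x2},{x1,x2,x5}}
  A145: {{x1,x2},{x2,x5},{x1,x2,x5}}
  A146: {{x1,x2},{x1,x2,x5}}
  A156: {{x1,x2},{x1,x2,x5}}
  A234: {{x2,x5},{x1,x2,x5}}
  A235: {{x2,x5},{x1,x2,x5}}
  A236: {{x1,x2,x5}}
  A245: {{x5},{x1,x5},{x2,x5},{x5,x6},{x1,x2,x5}} {{x3,x6},{x1,x3,x6}}
  A246: {{x1,x5},{x1,x2,x5}} {{x1,x6},{x3,x6},{x1,x3,x6}} {{x5,x6}}
  A256: {{x1,x5},{x1,x2,x5}} {{x3,x6},{x1,x3,x6}} {{x5,x6}}
  A345: {{x1,x2},{x2,x5},{x1,x2,x5}}
  A346: {{x1,x2},{x1,x2,x5}}
  A356: {{x1,x2},{x1,x2,x5}}
  A456: {{x3},{x1,x3},{x3,x6},{x1,x3,x6}} {{x1,x2},{x1,x5},{x1,x2,x5}} {{x5,x6}}
  A1234: {{x2,x5},{x1,x2,x5}}
  A1235: {{x2,x5},{x1,x2,x5}}
  A1236: {{x1,x2,x5}}
  A1245: {{x2,x5},{x1,x2,x5}}
  A1246: {{x1,x2,x5}}
  A1256: {{x1,x2,x5}}
  A1345: {{x1,x2},{x2,x5},{x1,x2,x5}}
  A1346: {{x1,x2},{x1,x2,x5}}
  A1356: {{x1,x2},{x1,x2,x5}}
  A1456: {{x1,x2},{x1,x2,x5}}
  A2345: {{x2,x5},{x1,x2,x5}}
  A2346: {{x1,x2,x5}}
  A2356: {{x1,x2,x5}}
  A2456: {{x1,x5},{x1,x2,x5}} {{x3,x6},{x1,x3,x6}} {{x5,x6}}
  A3456: {{x1,x2},{x1,x2,x5}}
  A12345: {{x2,x5},{x1,x2,x5}}
  A12346: {{x1,x2,x5}}
  A12356: {{x1,x2,x5}}
  A12456: {{x1,x2,x5}}
  A13456: {{x1,x2},{x1,x2,x5}}
  A23456: {{x1,x2,x5}}
  A123456: {{x1,x2,x5}}
C dims 9,23,27,17; δ0: rk 7, SNF 1^7; δ1: rk 15, SNF 1^15; δ2: rk 12, SNF 1^12
degree 0: 9−7−0 = 2 → Ȟ^0 ≅ Z^2
degree 1: 23−15−7 = 1 → Ȟ^1 ≅ Z
degree 2: 27−12−15 = 0 → Ȟ^2 ≅ 0

Ȟ^0 ≅ Z^2; Ȟ^1 ≅ Z; Ȟ^2 ≅ 0


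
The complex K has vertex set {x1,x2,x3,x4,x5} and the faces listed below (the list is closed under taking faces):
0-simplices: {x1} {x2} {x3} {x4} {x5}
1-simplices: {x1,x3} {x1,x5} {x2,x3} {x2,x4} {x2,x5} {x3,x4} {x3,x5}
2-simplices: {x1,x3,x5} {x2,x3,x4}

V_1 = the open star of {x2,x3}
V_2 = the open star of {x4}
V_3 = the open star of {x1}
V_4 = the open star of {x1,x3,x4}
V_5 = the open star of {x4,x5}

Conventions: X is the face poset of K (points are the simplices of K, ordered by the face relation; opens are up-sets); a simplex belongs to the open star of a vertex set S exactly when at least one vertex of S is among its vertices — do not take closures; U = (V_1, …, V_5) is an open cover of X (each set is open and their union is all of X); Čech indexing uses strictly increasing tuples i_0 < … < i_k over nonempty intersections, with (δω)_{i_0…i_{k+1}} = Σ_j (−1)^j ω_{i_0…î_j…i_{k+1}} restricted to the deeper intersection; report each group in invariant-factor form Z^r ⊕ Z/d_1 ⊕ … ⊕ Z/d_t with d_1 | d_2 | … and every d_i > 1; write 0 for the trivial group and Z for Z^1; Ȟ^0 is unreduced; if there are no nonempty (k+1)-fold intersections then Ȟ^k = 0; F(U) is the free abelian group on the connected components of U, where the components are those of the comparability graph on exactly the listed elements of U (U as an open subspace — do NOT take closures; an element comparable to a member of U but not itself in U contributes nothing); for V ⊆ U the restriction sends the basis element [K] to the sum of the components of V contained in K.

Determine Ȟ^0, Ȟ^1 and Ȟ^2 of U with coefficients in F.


Ȟ^0 ≅ Z, Ȟ^1 ≅ Z, Ȟ^2 ≅ 0

cover nerve:
  V1={{x2},{x3},{x1,x3},{x2,x3},{x2,x4},{x2,x5},{x3,x4},{x3,x5},{x1,x3,x5},{x2,x3,x4}} V2={{x4},{x2,x4},{x3,x4},{x2,x3,x4}} V3={{x1},{x1,x3},{x1,x5},{x1,x3,x5}} V4={{x1},{x3},{x4},{x1,x3},{x1,x5},{x2,x3},{x2,x4},{x3,x4},{x3,x5},{x1,x3,x5},{x2,x3,x4}} V5={{x4},{x5},{x1,x5},{x2,x4},{x2,x5},{x3,x4},{x3,x5},{x1,x3,x5},{x2,x3,x4}}
  V12={{x2,x4},{x3,x4},{x2,x3,x4}} V13={{x1,x3},{x1,x3,x5}} V14={{x3},{x1,x3},{x2,x3},{x2,x4},{x3,x4},{x3,x5},{x1,x3,x5},{x2,x3,x4}} V15={{x2,x4},{x2,x5},{x3,x4},{x3,x5},{x1,x3,x5},{x2,x3,x4}} V24={{x4},{x2,x4},{x3,x4},{x2,x3,x4}} V25={{x4},{x2,x4},{x3,x4},{x2,x3,x4}} V34={{x1},{x1,x3},{x1,x5},{x1,x3,x5}} V35={{x1,x5},{x1,x3,x5}} V45={{x4},{x1,x5},{x2,x4},{x3,x4},{x3,x5},{x1,x3,x5},{x2,x3,x4}}
  V124={{x2,x4},{x3,x4},{x2,x3,x4}} V125={{x2,x4},{x3,x4},{x2,x3,x4}} V134={{x1,x3},{x1,x3,x5}} V135={{x1,x3,x5}} V145={{x2,x4},{x3,x4},{x3,x5},{x1,x3,x5},{x2,x3,x4}} V245={{x4},{x2,x4},{x3,x4},{x2,x3,x4}} V345={{x1,x5},{x1,x3,x5}}
  V1245={{x2,x4},{x3,x4},{x2,x3,x4}} V1345={{x1,x3,x5}}
components per intersection:
  V1: {{x2},{x3},{x1,x3},{x2,x3},{x2,x4},{x2,x5},{x3,x4},{x3,x5},{x1,x3,x5},{x2,x3,x4}}
  V2: {{x4},{x2,x4},{x3,x4},{x2,x3,x4}}
  V3: {{x1},{x1,x3},{x1,x5},{x1,x3,x5}}
  V4: {{x1},{x3},{x4},{x1,x3},{x1,x5},{x2,x3},{x2,x4},{x3,x4},{x3,x5},{x1,x3,x5},{x2,x3,x4}}
  V5: {{x4},{x2,x4},{x3,x4},{x2,x3,x4}} {{x5},{x1,x5},{x2,x5},{x3,x5},{x1,x3,x5}}
  V12: {{x2,x4},{x3,x4},{x2,x3,x4}}
  V13: {{x1,x3},{x1,x3,x5}}
  V14: {{x3},{x1,x3},{x2,x3},{x2,x4},{x3,x4},{x3,x5},{x1,x3,x5},{x2,x3,x4}}
  V15: {{x2,x4},{x3,x4},{x2,x3,x4}} {{x2,x5}} {{x3,x5},{x1,x3,x5}}
  V24: {{x4},{x2,x4},{x3,x4},{x2,x3,x4}}
  V25: {{x4},{x2,x4},{x3,x4},{x2,x3,x4}}
  V34: {{x1},{x1,x3},{x1,x5},{x1,x3,x5}}
  V35: {{x1,x5},{x1,x3,x5}}
  V45: {{x4},{x2,x4},{x3,x4},{x2,x3,x4}} {{x1,x5},{x3,x5},{x1,x3,x5}}
  V124: {{x2,x4},{x3,x4},{x2,x3,x4}}
  V125: {{x2,x4},{x3,x4},{x2,x3,x4}}
  V134: {{x1,x3},{x1,x3,x5}}
  V135: {{x1,x3,x5}}
  V145: {{x2,x4},{x3,x4},{x2,x3,x4}} {{x3,x5},{x1,x3,x5}}
  V245: {{x4},{x2,x4},{x3,x4},{x2,x3,x4}}
  V345: {{x1,x5},{x1,x3,x5}}
  V1245: {{x2,x4},{x3,x4},{x2,x3,x4}}
  V1345: {{x1,x3,x5}}
C dims 6,12,8,2; δ0: rk 5, SNF 1^5; δ1: rk 6, SNF 1^6; δ2: rk 2, SNF 1^2
Ȟ^0: (6−5)−0=1 ⇒ Z
Ȟ^1: (12−6)−5=1 ⇒ Z
Ȟ^2: (8−2)−6=0 ⇒ 0


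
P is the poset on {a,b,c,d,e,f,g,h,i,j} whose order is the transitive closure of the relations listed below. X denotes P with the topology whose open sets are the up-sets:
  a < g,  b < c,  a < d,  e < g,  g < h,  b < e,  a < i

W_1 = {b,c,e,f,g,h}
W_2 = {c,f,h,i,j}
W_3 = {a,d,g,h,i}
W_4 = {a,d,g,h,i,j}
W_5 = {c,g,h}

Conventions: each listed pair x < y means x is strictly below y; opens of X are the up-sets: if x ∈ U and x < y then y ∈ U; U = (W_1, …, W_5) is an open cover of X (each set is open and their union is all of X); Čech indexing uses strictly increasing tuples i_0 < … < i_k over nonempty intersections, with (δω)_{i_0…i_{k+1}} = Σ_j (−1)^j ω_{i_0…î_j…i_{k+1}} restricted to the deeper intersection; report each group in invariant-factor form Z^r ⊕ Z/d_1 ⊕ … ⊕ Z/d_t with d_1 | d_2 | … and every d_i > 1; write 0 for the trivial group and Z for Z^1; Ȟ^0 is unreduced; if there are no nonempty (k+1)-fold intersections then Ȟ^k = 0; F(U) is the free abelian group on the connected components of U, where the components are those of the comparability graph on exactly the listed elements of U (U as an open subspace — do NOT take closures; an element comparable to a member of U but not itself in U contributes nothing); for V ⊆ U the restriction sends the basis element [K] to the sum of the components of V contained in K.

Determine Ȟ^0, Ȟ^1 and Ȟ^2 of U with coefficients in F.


Ȟ^0 ≅ Z^3,  Ȟ^1 ≅ 0,  Ȟ^2 ≅ 0

intersection data:
  W12={c,f,h} W13={g,h} W14={g,h} W15={c,g,h} W23={h,i} W24={h,i,j} W25={c,h} W34={a,d,g,h,i} W35={g,h} W45={g,h}
  W123={h} W124={h} W125={c,h} W134={g,h} W135={g,h} W145={g,h} W234={h,i} W235={h} W245={h} W345={g,h}
  W1234={h} W1235={h} W1245={h} W1345={g,h} W2345={h}
  W12345={h}
components per intersection:
  W1: {b,c,e,g,h} {f}
  W2: {c} {f} {h} {i} {j}
  W3: {a,d,g,h,i}
  W4: {a,d,g,h,i} {j}
  W5: {c} {g,h}
  W12: {c} {f} {h}
  W13: {g,h}
  W14: {g,h}
  W15: {c} {g,h}
  W23: {h} {i}
  W24: {h} {i} {j}
  W25: {c} {h}
  W34: {a,d,g,h,i}
  W35: {g,h}
  W45: {g,h}
  W123: {h}
  W124: {h}
  W125: {c} {h}
  W134: {g,h}
  W135: {g,h}
  W145: {g,h}
  W234: {h} {i}
  W235: {h}
  W245: {h}
  W345: {g,h}
  W1234: {h}
  W1235: {h}
  W1245: {h}
  W1345: {g,h}
  W2345: {h}
  W12345: {h}
C dims 12,17,12,5; δ0: rk 9, SNF 1^9; δ1: rk 8, SNF 1^8; δ2: rk 4, SNF 1^4
Ȟ^0 = (12 − 9) − 0 = 3, so Ȟ^0 ≅ Z^3
Ȟ^1 = (17 − 8) − 9 = 0, so Ȟ^1 ≅ 0
Ȟ^2 = (12 − 4) − 8 = 0, so Ȟ^2 ≅ 0


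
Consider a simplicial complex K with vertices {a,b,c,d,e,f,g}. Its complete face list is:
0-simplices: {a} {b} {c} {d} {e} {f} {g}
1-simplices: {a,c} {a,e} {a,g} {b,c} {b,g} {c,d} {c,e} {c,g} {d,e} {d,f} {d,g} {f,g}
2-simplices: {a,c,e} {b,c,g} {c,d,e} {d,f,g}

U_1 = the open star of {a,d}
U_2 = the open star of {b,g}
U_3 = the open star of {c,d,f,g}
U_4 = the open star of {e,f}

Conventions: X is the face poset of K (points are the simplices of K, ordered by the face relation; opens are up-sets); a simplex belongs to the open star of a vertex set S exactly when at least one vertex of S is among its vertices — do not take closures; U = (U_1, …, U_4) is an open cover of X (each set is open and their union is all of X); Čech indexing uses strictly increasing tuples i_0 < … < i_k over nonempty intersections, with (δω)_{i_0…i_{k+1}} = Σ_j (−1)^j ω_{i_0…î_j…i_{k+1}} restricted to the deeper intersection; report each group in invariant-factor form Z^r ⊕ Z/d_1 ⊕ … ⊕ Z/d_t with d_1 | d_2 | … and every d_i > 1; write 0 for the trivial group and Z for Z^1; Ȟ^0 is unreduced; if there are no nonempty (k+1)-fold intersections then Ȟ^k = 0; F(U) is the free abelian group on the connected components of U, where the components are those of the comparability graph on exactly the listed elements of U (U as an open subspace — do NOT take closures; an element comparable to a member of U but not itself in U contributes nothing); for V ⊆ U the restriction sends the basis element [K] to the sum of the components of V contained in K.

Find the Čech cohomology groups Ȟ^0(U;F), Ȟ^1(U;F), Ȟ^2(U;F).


Ȟ^0(U;F) ≅ Z, Ȟ^1(U;F) ≅ Z, Ȟ^2(U;F) ≅ 0

nerve simplices:
  U1={{a},{d},{a,c},{a,e},{a,g},{c,d},{d,e},{d,f},{d,g},{a,c,e},{c,d,e},{d,f,g}} U2={{b},{g},{a,g},{b,c},{b,g},{c,g},{d,g},{f,g},{b,c,g},{d,f,g}} U3={{c},{d},{f},{g},{a,c},{a,g},{b,c},{b,g},{c,d},{c,e},{c,g},{d,e},{d,f},{d,g},{f,g},{a,c,e},{b,c,g},{c,d,e},{d,f,g}} U4={{e},{f},{a,e},{c,e},{d,e},{d,f},{f,g},{a,c,e},{c,d,e},{d,f,g}}
  U12={{a,g},{d,g},{d,f,g}} U13={{d},{a,c},{a,g},{c,d},{d,e},{d,f},{d,g},{a,c,e},{c,d,e},{d,f,g}} U14={{a,e},{d,e},{d,f},{a,c,e},{c,d,e},{d,f,g}} U23={{g},{a,g},{b,c},{b,g},{c,g},{d,g},{f,g},{b,c,g},{d,f,g}} U24={{f,g},{d,f,g}} U34={{f},{c,e},{d,e},{d,f},{f,g},{a,c,e},{c,d,e},{d,f,g}}
  U123={{a,g},{d,g},{d,f,g}} U124={{d,f,g}} U134={{d,e},{d,f},{a,c,e},{c,d,e},{d,f,g}} U234={{f,g},{d,f,g}}
  U1234={{d,f,g}}
components per intersection:
  U1: {{a},{a,c},{a,e},{a,g},{a,c,e}} {{d},{c,d},{d,e},{d,f},{d,g},{c,d,e},{d,f,g}}
  U2: {{b},{g},{a,g},{b,c},{b,g},{c,g},{d,g},{f,g},{b,c,g},{d,f,g}}
  U3: {{c},{d},{f},{g},{a,c},{a,g},{b,c},{b,g},{c,d},{c,e},{c,g},{d,e},{d,f},{d,g},{f,g},{a,c,e},{b,c,g},{c,d,e},{d,f,g}}
  U4: {{e},{a,e},{c,e},{d,e},{a,c,e},{c,d,e}} {{f},{d,f},{f,g},{d,f,g}}
  U12: {{a,g}} {{d,g},{d,f,g}}
  U13: {{d},{c,d},{d,e},{d,f},{d,g},{c,d,e},{d,f,g}} {{a,c},{a,c,e}} {{a,g}}
  U14: {{a,e},{a,c,e}} {{d,e},{c,d,e}} {{d,f},{d,f,g}}
  U23: {{g},{a,g},{b,c},{b,g},{c,g},{d,g},{f,g},{b,c,g},{d,f,g}}
  U24: {{f,g},{d,f,g}}
  U34: {{f},{d,f},{f,g},{d,f,g}} {{c,e},{d,e},{a,c,e},{c,d,e}}
  U123: {{a,g}} {{d,g},{d,f,g}}
  U124: {{d,f,g}}
  U134: {{d,e},{c,d,e}} {{d,f},{d,f,g}} {{a,c,e}}
  U234: {{f,g},{d,f,g}}
  U1234: {{d,f,g}}
C dims 6,12,7,1; δ0: rk 5, SNF 1^5; δ1: rk 6, SNF 1^6; δ2: rk 1, SNF 1^1
degree 0: 6−5−0 = 1 → Ȟ^0 ≅ Z
degree 1: 12−6−5 = 1 → Ȟ^1 ≅ Z
degree 2: 7−1−6 = 0 → Ȟ^2 ≅ 0


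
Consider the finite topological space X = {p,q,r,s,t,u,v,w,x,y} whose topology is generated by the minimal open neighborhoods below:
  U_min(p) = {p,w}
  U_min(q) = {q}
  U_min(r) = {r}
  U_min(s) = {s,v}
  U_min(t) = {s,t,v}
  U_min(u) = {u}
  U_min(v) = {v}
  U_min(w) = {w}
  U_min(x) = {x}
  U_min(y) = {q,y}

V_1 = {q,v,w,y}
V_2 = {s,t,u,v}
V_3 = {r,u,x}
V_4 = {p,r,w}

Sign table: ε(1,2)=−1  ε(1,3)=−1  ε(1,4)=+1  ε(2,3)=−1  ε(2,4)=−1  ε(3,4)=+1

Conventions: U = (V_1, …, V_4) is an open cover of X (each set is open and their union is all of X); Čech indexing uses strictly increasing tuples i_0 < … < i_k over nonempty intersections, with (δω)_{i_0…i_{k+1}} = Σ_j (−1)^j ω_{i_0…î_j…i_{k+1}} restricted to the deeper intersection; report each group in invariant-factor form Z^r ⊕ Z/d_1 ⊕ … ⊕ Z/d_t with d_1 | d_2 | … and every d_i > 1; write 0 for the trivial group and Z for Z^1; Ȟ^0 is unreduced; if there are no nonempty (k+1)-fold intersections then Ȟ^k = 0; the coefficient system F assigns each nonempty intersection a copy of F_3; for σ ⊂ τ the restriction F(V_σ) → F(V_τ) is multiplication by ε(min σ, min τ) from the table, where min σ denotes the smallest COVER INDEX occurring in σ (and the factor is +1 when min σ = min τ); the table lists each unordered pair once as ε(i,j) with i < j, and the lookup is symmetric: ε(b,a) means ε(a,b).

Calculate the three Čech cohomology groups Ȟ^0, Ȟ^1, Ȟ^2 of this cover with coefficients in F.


Ȟ^0 = Z/3,  Ȟ^1 = Z/3,  Ȟ^2 = 0

nonempty intersections:
  V12={v} V14={w} V23={u} V34={r}
C dims 4,4; δ0: rk_F3 3
Ȟ^0: (4−3)−0=1 ⇒ Z/3
Ȟ^1: (4−0)−3=1 ⇒ Z/3
Ȟ^2: (0−0)−0=0 ⇒ 0


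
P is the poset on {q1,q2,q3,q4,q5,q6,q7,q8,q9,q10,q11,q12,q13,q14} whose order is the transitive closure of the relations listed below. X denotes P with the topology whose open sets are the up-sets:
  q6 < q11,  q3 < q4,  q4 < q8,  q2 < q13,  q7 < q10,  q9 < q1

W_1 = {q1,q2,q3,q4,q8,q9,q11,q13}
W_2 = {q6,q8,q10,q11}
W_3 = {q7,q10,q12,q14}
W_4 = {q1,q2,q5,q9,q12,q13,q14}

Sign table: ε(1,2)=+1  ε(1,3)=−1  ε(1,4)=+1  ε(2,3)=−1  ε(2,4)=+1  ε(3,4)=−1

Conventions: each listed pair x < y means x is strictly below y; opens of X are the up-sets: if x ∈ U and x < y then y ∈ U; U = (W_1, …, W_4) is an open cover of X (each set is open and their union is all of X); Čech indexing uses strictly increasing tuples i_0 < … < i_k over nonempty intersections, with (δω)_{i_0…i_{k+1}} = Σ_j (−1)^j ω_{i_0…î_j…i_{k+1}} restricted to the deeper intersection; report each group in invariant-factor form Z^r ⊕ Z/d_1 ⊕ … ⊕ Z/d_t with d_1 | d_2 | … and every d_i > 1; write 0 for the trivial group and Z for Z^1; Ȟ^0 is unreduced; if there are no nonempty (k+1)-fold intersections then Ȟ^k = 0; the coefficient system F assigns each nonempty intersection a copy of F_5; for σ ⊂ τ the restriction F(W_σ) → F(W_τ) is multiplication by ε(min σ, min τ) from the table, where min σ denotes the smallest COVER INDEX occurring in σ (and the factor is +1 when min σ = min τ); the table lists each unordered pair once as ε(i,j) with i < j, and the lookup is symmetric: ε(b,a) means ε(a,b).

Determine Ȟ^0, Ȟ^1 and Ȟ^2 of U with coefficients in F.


Ȟ^0 ≅ Z/5, Ȟ^1 ≅ Z/5, Ȟ^2 ≅ 0

cover nerve:
  W12={q8,q11} W14={q1,q2,q9,q13} W23={q10} W34={q12,q14}
C dims 4,4; δ0: rk_F5 3
Ȟ^0: (4−3)−0=1 ⇒ Z/5
Ȟ^1: (4−0)−3=1 ⇒ Z/5
Ȟ^2: (0−0)−0=0 ⇒ 0


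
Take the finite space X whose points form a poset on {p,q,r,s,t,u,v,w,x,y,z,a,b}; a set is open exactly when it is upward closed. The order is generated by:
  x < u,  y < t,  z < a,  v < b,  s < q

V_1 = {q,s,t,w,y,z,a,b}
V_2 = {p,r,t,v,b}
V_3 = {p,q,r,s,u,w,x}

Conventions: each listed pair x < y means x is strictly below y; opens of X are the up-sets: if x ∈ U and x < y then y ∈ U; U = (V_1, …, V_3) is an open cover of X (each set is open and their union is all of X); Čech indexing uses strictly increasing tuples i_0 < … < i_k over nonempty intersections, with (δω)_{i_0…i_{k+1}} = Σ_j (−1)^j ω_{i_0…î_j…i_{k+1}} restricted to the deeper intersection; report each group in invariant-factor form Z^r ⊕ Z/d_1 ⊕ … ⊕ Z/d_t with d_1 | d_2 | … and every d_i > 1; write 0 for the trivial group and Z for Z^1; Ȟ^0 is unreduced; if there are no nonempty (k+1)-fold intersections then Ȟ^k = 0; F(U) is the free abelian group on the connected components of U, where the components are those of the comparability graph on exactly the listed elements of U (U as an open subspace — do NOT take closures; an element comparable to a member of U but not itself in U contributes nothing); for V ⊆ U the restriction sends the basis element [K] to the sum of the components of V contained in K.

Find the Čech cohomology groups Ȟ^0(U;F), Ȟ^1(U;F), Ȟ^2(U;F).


nerve of the cover:
  V12={t,b} V13={q,s,w} V23={p,r}
components per intersection:
  V1: {q,s} {t,y} {w} {z,a} {b}
  V2: {p} {r} {t} {v,b}
  V3: {p} {q,s} {r} {u,x} {w}
  V12: {t} {b}
  V13: {q,s} {w}
  V23: {p} {r}
C dims 14,6; δ0: rk 6, SNF 1^6
Ȟ^0 = (14 − 6) − 0 = 8, so Ȟ^0 ≅ Z^8
Ȟ^1 = (6 − 0) − 6 = 0, so Ȟ^1 ≅ 0
Ȟ^2 = (0 − 0) − 0 = 0, so Ȟ^2 ≅ 0

Ȟ^0(U;F) ≅ Z^8, Ȟ^1(U;F) ≅ 0 and Ȟ^2(U;F) ≅ 0


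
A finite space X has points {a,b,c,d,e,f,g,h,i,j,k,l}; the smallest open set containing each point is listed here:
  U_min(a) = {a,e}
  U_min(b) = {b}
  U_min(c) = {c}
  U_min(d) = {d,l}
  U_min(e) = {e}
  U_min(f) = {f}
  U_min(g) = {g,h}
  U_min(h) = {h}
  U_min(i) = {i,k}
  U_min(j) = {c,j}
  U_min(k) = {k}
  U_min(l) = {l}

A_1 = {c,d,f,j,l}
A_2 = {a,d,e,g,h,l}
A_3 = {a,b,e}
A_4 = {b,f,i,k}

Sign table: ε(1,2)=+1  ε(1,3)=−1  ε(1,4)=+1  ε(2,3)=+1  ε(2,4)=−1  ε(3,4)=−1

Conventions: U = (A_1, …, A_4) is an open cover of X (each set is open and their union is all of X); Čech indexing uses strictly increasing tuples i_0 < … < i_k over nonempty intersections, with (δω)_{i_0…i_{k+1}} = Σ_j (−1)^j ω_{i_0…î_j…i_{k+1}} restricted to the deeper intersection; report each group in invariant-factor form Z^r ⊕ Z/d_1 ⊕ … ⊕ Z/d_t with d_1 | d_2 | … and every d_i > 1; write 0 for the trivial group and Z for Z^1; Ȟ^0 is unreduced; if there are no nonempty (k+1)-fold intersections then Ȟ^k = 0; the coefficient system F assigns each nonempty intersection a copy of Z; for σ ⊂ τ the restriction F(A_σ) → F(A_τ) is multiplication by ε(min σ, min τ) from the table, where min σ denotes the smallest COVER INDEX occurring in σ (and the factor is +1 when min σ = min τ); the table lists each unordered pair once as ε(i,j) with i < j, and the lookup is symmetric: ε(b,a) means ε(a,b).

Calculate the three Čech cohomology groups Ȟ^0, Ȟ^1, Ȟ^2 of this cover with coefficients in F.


Ȟ^0 = 0, Ȟ^1 = Z/2, Ȟ^2 = 0

nonempty overlaps:
  A12={d,l} A14={f} A23={a,e} A34={b}
C dims 4,4; δ0: rk 4, SNF 1^3·2
degree 0: 4−4−0 = 0 → Ȟ^0 ≅ 0
degree 1: 4−0−4 = 0 plus torsion [2] → Ȟ^1 ≅ Z/2
degree 2: 0−0−0 = 0 → Ȟ^2 ≅ 0


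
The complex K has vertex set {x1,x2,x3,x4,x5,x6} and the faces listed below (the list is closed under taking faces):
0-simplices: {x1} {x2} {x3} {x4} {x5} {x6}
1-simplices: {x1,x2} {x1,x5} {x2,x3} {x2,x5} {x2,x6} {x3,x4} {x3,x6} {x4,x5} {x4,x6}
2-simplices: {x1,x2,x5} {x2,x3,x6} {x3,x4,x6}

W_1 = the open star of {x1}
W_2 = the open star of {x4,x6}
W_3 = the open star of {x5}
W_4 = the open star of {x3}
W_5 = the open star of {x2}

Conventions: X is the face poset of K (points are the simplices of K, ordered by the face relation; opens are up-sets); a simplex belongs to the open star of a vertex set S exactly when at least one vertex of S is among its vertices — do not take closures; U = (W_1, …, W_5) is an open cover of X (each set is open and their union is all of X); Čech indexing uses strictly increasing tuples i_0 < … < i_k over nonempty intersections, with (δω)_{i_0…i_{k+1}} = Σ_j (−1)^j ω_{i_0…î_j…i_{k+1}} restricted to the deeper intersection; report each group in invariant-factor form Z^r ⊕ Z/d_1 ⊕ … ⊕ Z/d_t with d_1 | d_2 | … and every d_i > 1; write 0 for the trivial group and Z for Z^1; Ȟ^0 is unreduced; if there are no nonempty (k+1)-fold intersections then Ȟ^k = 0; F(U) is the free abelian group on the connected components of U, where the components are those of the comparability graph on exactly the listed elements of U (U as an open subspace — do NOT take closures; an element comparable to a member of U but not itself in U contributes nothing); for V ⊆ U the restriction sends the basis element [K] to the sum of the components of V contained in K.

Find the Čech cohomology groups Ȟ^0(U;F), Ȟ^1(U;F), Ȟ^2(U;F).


cover nerve:
  W1={{x1},{x1,x2},{x1,x5},{x1,x2,x5}} W2={{x4},{x6},{x2,x6},{x3,x4},{x3,x6},{x4,x5},{x4,x6},{x2,x3,x6},{x3,x4,x6}} W3={{x5},{x1,x5},{x2,x5},{x4,x5},{x1,x2,x5}} W4={{x3},{x2,x3},{x3,x4},{x3,x6},{x2,x3,x6},{x3,x4,x6}} W5={{x2},{x1,x2},{x2,x3},{x2,x5},{x2,x6},{x1,x2,x5},{x2,x3,x6}}
  W13={{x1,x5},{x1,x2,x5}} W15={{x1,x2},{x1,x2,x5}} W23={{x4,x5}} W24={{x3,x4},{x3,x6},{x2,x3,x6},{x3,x4,x6}} W25={{x2,x6},{x2,x3,x6}} W35={{x2,x5},{x1,x2,x5}} W45={{x2,x3},{x2,x3,x6}}
  W135={{x1,x2,x5}} W245={{x2,x3,x6}}
components per intersection:
  W1: {{x1},{x1,x2},{x1,x5},{x1,x2,x5}}
  W2: {{x4},{x6},{x2,x6},{x3,x4},{x3,x6},{x4,x5},{x4,x6},{x2,x3,x6},{x3,x4,x6}}
  W3: {{x5},{x1,x5},{x2,x5},{x4,x5},{x1,x2,x5}}
  W4: {{x3},{x2,x3},{x3,x4},{x3,x6},{x2,x3,x6},{x3,x4,x6}}
  W5: {{x2},{x1,x2},{x2,x3},{x2,x5},{x2,x6},{x1,x2,x5},{x2,x3,x6}}
  W13: {{x1,x5},{x1,x2,x5}}
  W15: {{x1,x2},{x1,x2,x5}}
  W23: {{x4,x5}}
  W24: {{x3,x4},{x3,x6},{x2,x3,x6},{x3,x4,x6}}
  W25: {{x2,x6},{x2,x3,x6}}
  W35: {{x2,x5},{x1,x2,x5}}
  W45: {{x2,x3},{x2,x3,x6}}
  W135: {{x1,x2,x5}}
  W245: {{x2,x3,x6}}
C dims 5,7,2; δ0: rk 4, SNF 1^4; δ1: rk 2, SNF 1^2
Ȟ^0: (5−4)−0=1 ⇒ Z
Ȟ^1: (7−2)−4=1 ⇒ Z
Ȟ^2: (2−0)−2=0 ⇒ 0

Ȟ^0(U;F) ≅ Z,  Ȟ^1(U;F) ≅ Z,  Ȟ^2(U;F) ≅ 0


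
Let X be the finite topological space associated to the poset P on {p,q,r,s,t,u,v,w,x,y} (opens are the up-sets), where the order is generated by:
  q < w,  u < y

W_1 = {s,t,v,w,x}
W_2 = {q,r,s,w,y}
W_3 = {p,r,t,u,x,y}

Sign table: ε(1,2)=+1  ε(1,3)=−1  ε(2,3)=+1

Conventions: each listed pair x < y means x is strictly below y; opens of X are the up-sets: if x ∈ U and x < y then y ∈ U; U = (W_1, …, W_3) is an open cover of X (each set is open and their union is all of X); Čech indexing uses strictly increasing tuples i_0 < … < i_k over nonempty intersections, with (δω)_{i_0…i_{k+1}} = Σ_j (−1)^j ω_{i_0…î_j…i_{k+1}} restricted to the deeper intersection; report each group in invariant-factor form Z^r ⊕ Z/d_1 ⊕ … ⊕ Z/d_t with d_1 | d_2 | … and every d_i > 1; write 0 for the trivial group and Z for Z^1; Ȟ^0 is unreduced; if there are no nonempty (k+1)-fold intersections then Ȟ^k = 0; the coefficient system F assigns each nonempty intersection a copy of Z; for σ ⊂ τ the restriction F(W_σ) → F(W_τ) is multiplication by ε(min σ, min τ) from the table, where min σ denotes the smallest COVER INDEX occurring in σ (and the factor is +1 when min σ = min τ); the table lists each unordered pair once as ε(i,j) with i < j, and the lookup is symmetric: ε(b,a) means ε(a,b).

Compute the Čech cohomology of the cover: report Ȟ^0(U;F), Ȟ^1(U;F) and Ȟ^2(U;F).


nonempty overlaps:
  W12={s,w} W13={t,x} W23={r,y}
C dims 3,3; δ0: rk 3, SNF 1^2·2
degree 0: 3−3−0 = 0 → Ȟ^0 ≅ 0
degree 1: 3−0−3 = 0 plus torsion [2] → Ȟ^1 ≅ Z/2
degree 2: 0−0−0 = 0 → Ȟ^2 ≅ 0

Ȟ^0 ≅ 0, Ȟ^1 ≅ Z/2, Ȟ^2 ≅ 0


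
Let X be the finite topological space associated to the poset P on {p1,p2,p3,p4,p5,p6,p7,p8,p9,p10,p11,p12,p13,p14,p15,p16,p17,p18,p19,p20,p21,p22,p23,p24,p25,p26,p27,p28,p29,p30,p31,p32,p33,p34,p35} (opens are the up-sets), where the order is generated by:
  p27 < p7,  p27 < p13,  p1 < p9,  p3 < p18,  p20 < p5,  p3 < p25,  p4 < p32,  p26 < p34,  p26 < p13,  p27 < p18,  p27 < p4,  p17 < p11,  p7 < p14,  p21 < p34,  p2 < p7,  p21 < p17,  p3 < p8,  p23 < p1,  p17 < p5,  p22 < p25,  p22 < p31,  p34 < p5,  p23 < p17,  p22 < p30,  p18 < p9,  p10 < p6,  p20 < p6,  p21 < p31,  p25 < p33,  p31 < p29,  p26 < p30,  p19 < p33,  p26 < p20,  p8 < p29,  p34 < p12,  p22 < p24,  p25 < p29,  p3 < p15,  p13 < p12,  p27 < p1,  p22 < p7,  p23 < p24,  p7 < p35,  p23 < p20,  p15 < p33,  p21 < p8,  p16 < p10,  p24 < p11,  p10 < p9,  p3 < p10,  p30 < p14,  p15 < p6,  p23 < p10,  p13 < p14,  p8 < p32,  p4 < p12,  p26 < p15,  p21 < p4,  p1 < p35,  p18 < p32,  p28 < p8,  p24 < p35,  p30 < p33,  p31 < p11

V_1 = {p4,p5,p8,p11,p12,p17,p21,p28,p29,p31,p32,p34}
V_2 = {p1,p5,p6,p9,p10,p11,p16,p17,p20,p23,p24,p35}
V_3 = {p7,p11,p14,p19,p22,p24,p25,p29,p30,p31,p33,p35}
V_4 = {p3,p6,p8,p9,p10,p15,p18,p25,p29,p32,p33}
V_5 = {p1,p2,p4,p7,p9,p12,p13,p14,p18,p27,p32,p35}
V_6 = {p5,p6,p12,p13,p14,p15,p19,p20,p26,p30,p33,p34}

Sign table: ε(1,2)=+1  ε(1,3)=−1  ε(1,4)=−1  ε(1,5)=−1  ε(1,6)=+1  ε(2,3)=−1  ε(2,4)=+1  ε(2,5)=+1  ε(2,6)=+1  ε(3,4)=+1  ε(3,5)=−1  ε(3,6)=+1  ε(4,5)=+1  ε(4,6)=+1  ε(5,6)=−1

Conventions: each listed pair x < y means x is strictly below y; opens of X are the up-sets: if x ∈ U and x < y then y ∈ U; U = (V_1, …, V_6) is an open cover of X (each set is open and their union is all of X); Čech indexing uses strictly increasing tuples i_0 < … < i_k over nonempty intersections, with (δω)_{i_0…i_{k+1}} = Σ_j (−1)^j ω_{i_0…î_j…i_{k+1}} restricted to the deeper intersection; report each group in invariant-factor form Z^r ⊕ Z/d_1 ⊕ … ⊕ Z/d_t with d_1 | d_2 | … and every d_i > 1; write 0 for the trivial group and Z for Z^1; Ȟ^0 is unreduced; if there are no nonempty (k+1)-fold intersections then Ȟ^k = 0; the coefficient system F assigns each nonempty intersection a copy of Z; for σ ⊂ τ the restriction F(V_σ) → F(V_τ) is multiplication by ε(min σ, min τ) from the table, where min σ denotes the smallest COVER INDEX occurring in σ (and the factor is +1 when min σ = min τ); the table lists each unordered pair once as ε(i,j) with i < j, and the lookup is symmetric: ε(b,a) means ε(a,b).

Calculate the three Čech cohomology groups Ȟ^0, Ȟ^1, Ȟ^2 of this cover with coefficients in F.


nonempty intersections:
  V12={p5,p11,p17} V13={p11,p29,p31} V14={p8,p29,p32} V15={p4,p12,p32} V16={p5,p12,p34} V23={p11,p24,p35} V24={p6,p9,p10} V25={p1,p9,p35} V26={p5,p6,p20} V34={p25,p29,p33} V35={p7,p14,p35} V36={p14,p19,p30,p33} V45={p9,p18,p32} V46={p6,p15,p33} V56={p12,p13,p14}
  V123={p11} V126={p5} V134={p29} V145={p32} V156={p12} V235={p35} V245={p9} V246={p6} V346={p33} V356={p14}
C dims 6,15,10; δ0: rk 6, SNF 1^5·2; δ1: rk 9, SNF 1^9
Ȟ^0: (6−6)−0=0 ⇒ 0
Ȟ^1: (15−9)−6=0 plus torsion [2] ⇒ Z/2
Ȟ^2: (10−0)−9=1 ⇒ Z

Ȟ^0 ≅ 0; Ȟ^1 ≅ Z/2; Ȟ^2 ≅ Z


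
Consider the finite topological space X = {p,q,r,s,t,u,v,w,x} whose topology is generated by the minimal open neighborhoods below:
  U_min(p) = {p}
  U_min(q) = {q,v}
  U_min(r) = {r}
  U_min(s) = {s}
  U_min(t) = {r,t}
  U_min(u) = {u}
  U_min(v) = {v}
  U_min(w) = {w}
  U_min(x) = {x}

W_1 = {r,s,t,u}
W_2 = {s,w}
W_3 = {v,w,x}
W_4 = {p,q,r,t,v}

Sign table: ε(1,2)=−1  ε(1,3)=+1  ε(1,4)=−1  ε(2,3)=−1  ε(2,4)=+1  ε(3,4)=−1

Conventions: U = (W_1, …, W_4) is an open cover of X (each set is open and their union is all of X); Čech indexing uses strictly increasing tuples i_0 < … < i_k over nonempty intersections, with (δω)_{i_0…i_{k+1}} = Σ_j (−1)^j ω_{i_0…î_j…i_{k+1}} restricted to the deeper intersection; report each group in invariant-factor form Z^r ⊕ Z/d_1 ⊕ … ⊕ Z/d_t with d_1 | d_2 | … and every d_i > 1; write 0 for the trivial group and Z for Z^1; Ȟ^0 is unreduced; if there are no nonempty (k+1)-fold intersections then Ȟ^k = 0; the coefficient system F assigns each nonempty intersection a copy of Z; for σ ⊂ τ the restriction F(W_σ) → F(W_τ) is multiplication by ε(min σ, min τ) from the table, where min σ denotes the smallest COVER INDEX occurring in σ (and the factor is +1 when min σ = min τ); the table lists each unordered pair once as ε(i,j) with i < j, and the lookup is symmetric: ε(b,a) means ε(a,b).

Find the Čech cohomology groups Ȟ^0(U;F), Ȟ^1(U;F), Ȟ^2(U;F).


Ȟ^0(U;F) ≅ Z, Ȟ^1(U;F) ≅ Z, Ȟ^2(U;F) ≅ 0

nerve of the cover:
  W12={s} W14={r,t} W23={w} W34={v}
C dims 4,4; δ0: rk 3, SNF 1^3
Ȟ^0 = (4 − 3) − 0 = 1, so Ȟ^0 ≅ Z
Ȟ^1 = (4 − 0) − 3 = 1, so Ȟ^1 ≅ Z
Ȟ^2 = (0 − 0) − 0 = 0, so Ȟ^2 ≅ 0


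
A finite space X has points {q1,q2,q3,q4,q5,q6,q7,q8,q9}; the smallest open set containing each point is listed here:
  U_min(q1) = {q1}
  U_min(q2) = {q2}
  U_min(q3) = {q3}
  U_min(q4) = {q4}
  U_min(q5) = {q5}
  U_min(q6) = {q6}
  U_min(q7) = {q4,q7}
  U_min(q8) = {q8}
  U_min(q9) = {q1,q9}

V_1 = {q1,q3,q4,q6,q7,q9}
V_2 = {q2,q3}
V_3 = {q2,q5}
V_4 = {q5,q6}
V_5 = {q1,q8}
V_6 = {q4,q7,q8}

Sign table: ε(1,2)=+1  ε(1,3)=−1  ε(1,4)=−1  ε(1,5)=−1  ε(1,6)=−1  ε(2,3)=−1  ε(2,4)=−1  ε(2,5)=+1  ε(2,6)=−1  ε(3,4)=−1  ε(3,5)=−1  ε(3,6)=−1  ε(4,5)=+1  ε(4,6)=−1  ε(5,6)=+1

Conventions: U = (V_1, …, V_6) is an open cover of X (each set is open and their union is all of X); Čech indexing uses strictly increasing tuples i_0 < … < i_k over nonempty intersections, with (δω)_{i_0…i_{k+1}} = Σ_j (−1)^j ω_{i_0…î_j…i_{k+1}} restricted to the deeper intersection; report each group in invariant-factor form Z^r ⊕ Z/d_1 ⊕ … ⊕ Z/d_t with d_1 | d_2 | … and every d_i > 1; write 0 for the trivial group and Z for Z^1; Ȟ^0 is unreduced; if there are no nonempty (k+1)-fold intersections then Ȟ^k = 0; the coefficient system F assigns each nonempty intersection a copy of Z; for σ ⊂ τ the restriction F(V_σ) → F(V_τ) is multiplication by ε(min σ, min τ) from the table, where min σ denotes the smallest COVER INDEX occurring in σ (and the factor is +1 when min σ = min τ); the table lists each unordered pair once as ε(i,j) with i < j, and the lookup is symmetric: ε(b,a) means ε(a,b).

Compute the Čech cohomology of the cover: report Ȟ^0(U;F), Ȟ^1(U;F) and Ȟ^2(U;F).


nerve of the cover:
  V12={q3} V14={q6} V15={q1} V16={q4,q7} V23={q2} V34={q5} V56={q8}
C dims 6,7; δ0: rk 6, SNF 1^5·2
Ȟ^0 = (6 − 6) − 0 = 0, so Ȟ^0 ≅ 0
Ȟ^1 = (7 − 0) − 6 = 1 plus torsion [2], so Ȟ^1 ≅ Z ⊕ Z/2
Ȟ^2 = (0 − 0) − 0 = 0, so Ȟ^2 ≅ 0

Ȟ^0 ≅ 0,  Ȟ^1 ≅ Z ⊕ Z/2,  Ȟ^2 ≅ 0


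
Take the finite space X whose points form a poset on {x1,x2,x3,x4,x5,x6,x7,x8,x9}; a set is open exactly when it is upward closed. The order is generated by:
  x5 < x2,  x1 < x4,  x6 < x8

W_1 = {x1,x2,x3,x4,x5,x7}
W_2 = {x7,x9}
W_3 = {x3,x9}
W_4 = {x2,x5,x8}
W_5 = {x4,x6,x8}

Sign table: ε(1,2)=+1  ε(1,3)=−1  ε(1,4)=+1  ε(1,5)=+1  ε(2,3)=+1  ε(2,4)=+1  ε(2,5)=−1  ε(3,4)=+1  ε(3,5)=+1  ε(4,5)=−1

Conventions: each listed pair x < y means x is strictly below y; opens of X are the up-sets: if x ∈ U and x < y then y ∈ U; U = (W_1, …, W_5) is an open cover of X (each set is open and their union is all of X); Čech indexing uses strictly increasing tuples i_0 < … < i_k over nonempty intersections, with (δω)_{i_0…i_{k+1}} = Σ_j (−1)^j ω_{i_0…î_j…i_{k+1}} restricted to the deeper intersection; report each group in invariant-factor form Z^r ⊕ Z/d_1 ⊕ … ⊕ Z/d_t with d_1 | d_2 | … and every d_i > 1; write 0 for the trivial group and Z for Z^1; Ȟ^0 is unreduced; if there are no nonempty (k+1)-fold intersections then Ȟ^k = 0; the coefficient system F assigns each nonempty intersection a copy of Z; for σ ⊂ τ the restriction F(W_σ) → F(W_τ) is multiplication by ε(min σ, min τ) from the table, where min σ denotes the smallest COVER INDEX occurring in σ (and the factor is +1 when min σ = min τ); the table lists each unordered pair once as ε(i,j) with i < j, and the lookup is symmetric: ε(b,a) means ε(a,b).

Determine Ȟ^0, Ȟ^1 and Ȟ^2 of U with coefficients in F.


intersection data:
  W12={x7} W13={x3} W14={x2,x5} W15={x4} W23={x9} W45={x8}
C dims 5,6; δ0: rk 5, SNF 1^4·2
Ȟ^0 = (5 − 5) − 0 = 0, so Ȟ^0 ≅ 0
Ȟ^1 = (6 − 0) − 5 = 1 plus torsion [2], so Ȟ^1 ≅ Z ⊕ Z/2
Ȟ^2 = (0 − 0) − 0 = 0, so Ȟ^2 ≅ 0

Ȟ^0 = 0; Ȟ^1 = Z ⊕ Z/2; Ȟ^2 = 0


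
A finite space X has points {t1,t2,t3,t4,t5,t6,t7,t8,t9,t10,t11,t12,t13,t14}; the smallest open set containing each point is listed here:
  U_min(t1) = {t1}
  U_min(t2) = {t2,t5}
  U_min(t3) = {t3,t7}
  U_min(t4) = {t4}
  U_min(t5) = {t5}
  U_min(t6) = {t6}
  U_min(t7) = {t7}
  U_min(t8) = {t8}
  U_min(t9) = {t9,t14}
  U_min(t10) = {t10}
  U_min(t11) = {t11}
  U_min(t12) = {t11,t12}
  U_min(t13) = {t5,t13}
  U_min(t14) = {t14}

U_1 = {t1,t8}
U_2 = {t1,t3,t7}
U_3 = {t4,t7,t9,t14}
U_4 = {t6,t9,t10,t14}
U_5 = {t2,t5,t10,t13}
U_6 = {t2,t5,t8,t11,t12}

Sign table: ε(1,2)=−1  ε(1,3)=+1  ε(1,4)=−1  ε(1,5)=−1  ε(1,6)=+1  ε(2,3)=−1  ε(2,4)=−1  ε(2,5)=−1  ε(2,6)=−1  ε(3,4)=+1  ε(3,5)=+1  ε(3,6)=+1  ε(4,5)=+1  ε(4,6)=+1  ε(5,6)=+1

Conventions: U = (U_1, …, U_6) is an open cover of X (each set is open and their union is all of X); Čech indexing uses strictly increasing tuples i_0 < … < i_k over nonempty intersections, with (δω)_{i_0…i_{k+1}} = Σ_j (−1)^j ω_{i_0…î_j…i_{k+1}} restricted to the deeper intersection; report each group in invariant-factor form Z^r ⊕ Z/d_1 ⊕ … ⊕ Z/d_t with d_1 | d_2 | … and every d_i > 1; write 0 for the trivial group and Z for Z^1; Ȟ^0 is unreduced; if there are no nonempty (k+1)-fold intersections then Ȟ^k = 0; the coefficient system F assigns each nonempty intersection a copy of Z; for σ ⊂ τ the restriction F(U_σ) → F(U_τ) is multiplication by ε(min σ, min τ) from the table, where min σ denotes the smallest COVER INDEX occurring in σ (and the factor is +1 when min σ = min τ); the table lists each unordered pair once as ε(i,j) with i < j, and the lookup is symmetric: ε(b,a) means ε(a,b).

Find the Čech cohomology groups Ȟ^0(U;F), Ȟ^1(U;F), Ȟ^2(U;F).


Ȟ^0 ≅ Z,  Ȟ^1 ≅ Z,  Ȟ^2 ≅ 0

cover nerve:
  U12={t1} U16={t8} U23={t7} U34={t9,t14} U45={t10} U56={t2,t5}
C dims 6,6; δ0: rk 5, SNF 1^5
Ȟ^0: (6−5)−0=1 ⇒ Z
Ȟ^1: (6−0)−5=1 ⇒ Z
Ȟ^2: (0−0)−0=0 ⇒ 0


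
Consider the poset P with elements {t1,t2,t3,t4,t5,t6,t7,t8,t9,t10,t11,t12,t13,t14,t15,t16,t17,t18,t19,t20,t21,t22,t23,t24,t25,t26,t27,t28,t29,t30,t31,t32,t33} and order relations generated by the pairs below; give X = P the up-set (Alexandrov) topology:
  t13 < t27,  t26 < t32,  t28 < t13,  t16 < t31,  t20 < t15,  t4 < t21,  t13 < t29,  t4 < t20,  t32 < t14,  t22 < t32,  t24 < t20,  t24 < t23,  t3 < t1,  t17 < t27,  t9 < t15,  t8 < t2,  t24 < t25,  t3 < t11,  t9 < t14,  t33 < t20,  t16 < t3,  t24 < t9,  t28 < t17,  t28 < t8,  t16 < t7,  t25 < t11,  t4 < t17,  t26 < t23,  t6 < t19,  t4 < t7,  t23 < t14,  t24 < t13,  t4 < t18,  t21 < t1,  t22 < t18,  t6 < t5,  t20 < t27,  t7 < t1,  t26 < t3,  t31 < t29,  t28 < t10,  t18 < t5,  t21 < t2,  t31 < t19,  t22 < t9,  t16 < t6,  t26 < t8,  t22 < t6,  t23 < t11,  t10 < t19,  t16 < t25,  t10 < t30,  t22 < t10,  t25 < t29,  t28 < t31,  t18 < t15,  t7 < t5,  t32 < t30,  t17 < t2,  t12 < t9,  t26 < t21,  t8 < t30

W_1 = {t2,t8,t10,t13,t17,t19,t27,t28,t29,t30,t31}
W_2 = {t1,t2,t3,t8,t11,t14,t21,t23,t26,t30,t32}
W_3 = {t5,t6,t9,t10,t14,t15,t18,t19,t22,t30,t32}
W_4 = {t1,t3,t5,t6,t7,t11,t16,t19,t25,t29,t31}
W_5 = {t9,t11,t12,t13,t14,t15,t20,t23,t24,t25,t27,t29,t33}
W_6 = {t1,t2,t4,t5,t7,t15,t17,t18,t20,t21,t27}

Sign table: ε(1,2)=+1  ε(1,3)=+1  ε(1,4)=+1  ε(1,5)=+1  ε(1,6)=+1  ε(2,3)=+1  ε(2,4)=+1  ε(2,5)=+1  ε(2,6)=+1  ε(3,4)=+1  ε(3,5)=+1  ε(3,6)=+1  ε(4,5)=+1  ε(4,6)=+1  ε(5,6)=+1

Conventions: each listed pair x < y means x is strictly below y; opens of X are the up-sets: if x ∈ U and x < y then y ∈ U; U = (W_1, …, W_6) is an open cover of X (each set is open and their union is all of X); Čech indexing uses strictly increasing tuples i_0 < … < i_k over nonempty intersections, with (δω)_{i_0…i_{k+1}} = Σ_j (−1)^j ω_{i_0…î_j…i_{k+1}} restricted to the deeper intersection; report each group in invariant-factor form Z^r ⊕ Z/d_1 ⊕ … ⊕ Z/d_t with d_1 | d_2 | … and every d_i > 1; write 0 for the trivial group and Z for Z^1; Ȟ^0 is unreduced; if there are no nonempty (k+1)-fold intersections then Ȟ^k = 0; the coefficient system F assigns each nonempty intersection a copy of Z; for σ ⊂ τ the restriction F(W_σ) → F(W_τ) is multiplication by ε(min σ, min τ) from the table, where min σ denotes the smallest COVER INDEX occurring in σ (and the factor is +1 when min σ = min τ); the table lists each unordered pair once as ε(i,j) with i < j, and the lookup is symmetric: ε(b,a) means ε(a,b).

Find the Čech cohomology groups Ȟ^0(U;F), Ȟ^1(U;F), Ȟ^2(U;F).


nerve of the cover:
  W12={t2,t8,t30} W13={t10,t19,t30} W14={t19,t29,t31} W15={t13,t27,t29} W16={t2,t17,t27} W23={t14,t30,t32} W24={t1,t3,t11} W25={t11,t14,t23} W26={t1,t2,t21} W34={t5,t6,t19} W35={t9,t14,t15} W36={t5,t15,t18} W45={t11,t25,t29} W46={t1,t5,t7} W56={t15,t20,t27}
  W123={t30} W126={t2} W134={t19} W145={t29} W156={t27} W235={t14} W245={t11} W246={t1} W346={t5} W356={t15}
C dims 6,15,10; δ0: rk 5, SNF 1^5; δ1: rk 10, SNF 1^9·2
Ȟ^0 = (6 − 5) − 0 = 1, so Ȟ^0 ≅ Z
Ȟ^1 = (15 − 10) − 5 = 0, so Ȟ^1 ≅ 0
Ȟ^2 = (10 − 0) − 10 = 0 plus torsion [2], so Ȟ^2 ≅ Z/2

Ȟ^0(U;F) ≅ Z, Ȟ^1(U;F) ≅ 0, Ȟ^2(U;F) ≅ Z/2
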